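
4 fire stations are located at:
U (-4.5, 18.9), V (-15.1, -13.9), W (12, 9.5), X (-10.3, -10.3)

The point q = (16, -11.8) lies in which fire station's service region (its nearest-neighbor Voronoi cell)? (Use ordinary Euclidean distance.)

W

Since √ is increasing, it suffices to compare squared distances:
|qU|² = (16−(-4.5))² + (-11.8−18.9)² = 420.25 + 942.49 = 1362.74
|qV|² = (16−(-15.1))² + (-11.8−(-13.9))² = 967.21 + 4.41 = 971.62
|qW|² = (16−12)² + (-11.8−9.5)² = 16 + 453.69 = 469.69
|qX|² = (16−(-10.3))² + (-11.8−(-10.3))² = 691.69 + 2.25 = 693.94
W is nearest.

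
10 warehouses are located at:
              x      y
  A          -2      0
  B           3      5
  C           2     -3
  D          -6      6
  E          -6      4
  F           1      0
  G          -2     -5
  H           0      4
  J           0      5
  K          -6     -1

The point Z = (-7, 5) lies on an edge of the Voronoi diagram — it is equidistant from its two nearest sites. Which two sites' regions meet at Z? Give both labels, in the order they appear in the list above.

D and E

Squared distances from Z to each site:
|ZA|² = (-7−(-2))² + (5−0)² = 25 + 25 = 50
|ZB|² = (-7−3)² + (5−5)² = 100 + 0 = 100
|ZC|² = (-7−2)² + (5−(-3))² = 81 + 64 = 145
|ZD|² = (-7−(-6))² + (5−6)² = 1 + 1 = 2
|ZE|² = (-7−(-6))² + (5−4)² = 1 + 1 = 2
|ZF|² = (-7−1)² + (5−0)² = 64 + 25 = 89
|ZG|² = (-7−(-2))² + (5−(-5))² = 25 + 100 = 125
|ZH|² = (-7−0)² + (5−4)² = 49 + 1 = 50
|ZJ|² = (-7−0)² + (5−5)² = 49 + 0 = 49
|ZK|² = (-7−(-6))² + (5−(-1))² = 1 + 36 = 37
Z is equidistant from D and E (both at squared distance 2), and every other site is strictly farther — so Z lies on the D–E Voronoi edge.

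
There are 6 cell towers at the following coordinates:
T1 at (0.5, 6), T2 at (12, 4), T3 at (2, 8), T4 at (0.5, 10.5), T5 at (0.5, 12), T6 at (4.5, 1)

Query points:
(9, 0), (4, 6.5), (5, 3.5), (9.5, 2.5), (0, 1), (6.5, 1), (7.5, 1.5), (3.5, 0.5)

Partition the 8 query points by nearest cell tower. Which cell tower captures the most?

(9, 0) — d² to each: T1:108.25, T2:25, T3:113, T4:182.5, T5:216.25, T6:21.25 → nearest is T6
(4, 6.5) — d² to each: T1:12.5, T2:70.25, T3:6.25, T4:28.25, T5:42.5, T6:30.5 → nearest is T3
(5, 3.5) — d² to each: T1:26.5, T2:49.25, T3:29.25, T4:69.25, T5:92.5, T6:6.5 → nearest is T6
(9.5, 2.5) — d² to each: T1:93.25, T2:8.5, T3:86.5, T4:145, T5:171.25, T6:27.25 → nearest is T2
(0, 1) — d² to each: T1:25.25, T2:153, T3:53, T4:90.5, T5:121.25, T6:20.25 → nearest is T6
(6.5, 1) — d² to each: T1:61, T2:39.25, T3:69.25, T4:126.25, T5:157, T6:4 → nearest is T6
(7.5, 1.5) — d² to each: T1:69.25, T2:26.5, T3:72.5, T4:130, T5:159.25, T6:9.25 → nearest is T6
(3.5, 0.5) — d² to each: T1:39.25, T2:84.5, T3:58.5, T4:109, T5:141.25, T6:1.25 → nearest is T6
Tally — T2:1, T3:1, T6:6. T6 captures the most (6).

T6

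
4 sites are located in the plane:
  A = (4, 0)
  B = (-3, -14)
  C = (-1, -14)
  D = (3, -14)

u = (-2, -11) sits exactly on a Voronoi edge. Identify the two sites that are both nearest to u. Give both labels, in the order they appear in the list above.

B and C

Squared distances from u to each site:
|uA|² = (-2−4)² + (-11−0)² = 36 + 121 = 157
|uB|² = (-2−(-3))² + (-11−(-14))² = 1 + 9 = 10
|uC|² = (-2−(-1))² + (-11−(-14))² = 1 + 9 = 10
|uD|² = (-2−3)² + (-11−(-14))² = 25 + 9 = 34
u is equidistant from B and C (both at squared distance 10), and every other site is strictly farther — so u lies on the B–C Voronoi edge.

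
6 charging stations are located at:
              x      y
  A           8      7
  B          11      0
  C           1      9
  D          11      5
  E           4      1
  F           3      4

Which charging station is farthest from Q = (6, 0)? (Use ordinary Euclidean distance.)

C

Since √ is increasing, it suffices to compare squared distances:
|QA|² = (6−8)² + (0−7)² = 4 + 49 = 53
|QB|² = (6−11)² + (0−0)² = 25 + 0 = 25
|QC|² = (6−1)² + (0−9)² = 25 + 81 = 106
|QD|² = (6−11)² + (0−5)² = 25 + 25 = 50
|QE|² = (6−4)² + (0−1)² = 4 + 1 = 5
|QF|² = (6−3)² + (0−4)² = 9 + 16 = 25
The largest is to C.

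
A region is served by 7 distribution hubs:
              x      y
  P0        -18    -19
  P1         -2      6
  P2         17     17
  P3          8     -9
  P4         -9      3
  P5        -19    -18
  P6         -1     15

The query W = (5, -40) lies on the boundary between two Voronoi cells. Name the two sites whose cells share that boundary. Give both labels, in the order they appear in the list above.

Squared distances from W to each site:
|WP0|² = (5−(-18))² + (-40−(-19))² = 529 + 441 = 970
|WP1|² = (5−(-2))² + (-40−6)² = 49 + 2116 = 2165
|WP2|² = (5−17)² + (-40−17)² = 144 + 3249 = 3393
|WP3|² = (5−8)² + (-40−(-9))² = 9 + 961 = 970
|WP4|² = (5−(-9))² + (-40−3)² = 196 + 1849 = 2045
|WP5|² = (5−(-19))² + (-40−(-18))² = 576 + 484 = 1060
|WP6|² = (5−(-1))² + (-40−15)² = 36 + 3025 = 3061
W is equidistant from P0 and P3 (both at squared distance 970), and every other site is strictly farther — so W lies on the P0–P3 Voronoi edge.

P0 and P3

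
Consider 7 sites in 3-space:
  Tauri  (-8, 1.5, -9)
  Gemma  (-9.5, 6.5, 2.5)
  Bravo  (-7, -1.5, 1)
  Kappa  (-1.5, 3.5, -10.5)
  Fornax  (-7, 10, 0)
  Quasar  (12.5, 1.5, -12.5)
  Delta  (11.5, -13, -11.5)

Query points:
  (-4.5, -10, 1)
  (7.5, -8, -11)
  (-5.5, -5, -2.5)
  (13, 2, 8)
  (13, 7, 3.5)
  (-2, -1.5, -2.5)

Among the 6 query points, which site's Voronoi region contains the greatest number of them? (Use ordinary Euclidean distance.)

(-4.5, -10, 1) — d² to each: Tauri:244.5, Gemma:299.5, Bravo:78.5, Kappa:323.5, Fornax:407.25, Quasar:603.5, Delta:421.25 → nearest is Bravo
(7.5, -8, -11) — d² to each: Tauri:334.5, Gemma:681.5, Bravo:396.5, Kappa:213.5, Fornax:655.25, Quasar:117.5, Delta:41.25 → nearest is Delta
(-5.5, -5, -2.5) — d² to each: Tauri:90.75, Gemma:173.25, Bravo:26.75, Kappa:152.25, Fornax:233.5, Quasar:466.25, Delta:434 → nearest is Bravo
(13, 2, 8) — d² to each: Tauri:730.25, Gemma:556.75, Bravo:461.25, Kappa:554.75, Fornax:528, Quasar:420.75, Delta:607.5 → nearest is Quasar
(13, 7, 3.5) — d² to each: Tauri:627.5, Gemma:507.5, Bravo:478.5, Kappa:418.5, Fornax:421.25, Quasar:286.5, Delta:627.25 → nearest is Quasar
(-2, -1.5, -2.5) — d² to each: Tauri:87.25, Gemma:145.25, Bravo:37.25, Kappa:89.25, Fornax:163.5, Quasar:319.25, Delta:395.5 → nearest is Bravo
Tally — Bravo:3, Quasar:2, Delta:1. Bravo captures the most (3).

Bravo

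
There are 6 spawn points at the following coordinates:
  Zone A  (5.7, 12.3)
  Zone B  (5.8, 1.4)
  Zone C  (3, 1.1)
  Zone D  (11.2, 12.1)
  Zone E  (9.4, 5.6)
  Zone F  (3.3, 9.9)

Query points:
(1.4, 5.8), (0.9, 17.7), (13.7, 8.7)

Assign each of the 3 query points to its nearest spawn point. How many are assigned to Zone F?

(1.4, 5.8) — d² to each: Zone A:60.74, Zone B:38.72, Zone C:24.65, Zone D:135.73, Zone E:64.04, Zone F:20.42 → nearest is Zone F
(0.9, 17.7) — d² to each: Zone A:52.2, Zone B:289.7, Zone C:279.97, Zone D:137.45, Zone E:218.66, Zone F:66.6 → nearest is Zone A
(13.7, 8.7) — d² to each: Zone A:76.96, Zone B:115.7, Zone C:172.25, Zone D:17.81, Zone E:28.1, Zone F:109.6 → nearest is Zone D
1 of the 3 points has Zone F as nearest.

1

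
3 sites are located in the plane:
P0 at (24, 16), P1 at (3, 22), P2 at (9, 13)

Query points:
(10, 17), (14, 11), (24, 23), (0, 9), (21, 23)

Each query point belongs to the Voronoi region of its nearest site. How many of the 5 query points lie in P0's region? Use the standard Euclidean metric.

(10, 17) — d² to each: P0:197, P1:74, P2:17 → nearest is P2
(14, 11) — d² to each: P0:125, P1:242, P2:29 → nearest is P2
(24, 23) — d² to each: P0:49, P1:442, P2:325 → nearest is P0
(0, 9) — d² to each: P0:625, P1:178, P2:97 → nearest is P2
(21, 23) — d² to each: P0:58, P1:325, P2:244 → nearest is P0
2 of the 5 points have P0 as nearest.

2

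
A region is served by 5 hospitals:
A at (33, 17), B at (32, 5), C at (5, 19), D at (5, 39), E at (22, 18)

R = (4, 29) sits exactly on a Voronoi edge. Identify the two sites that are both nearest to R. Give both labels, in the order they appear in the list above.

Squared distances from R to each site:
|RA|² = (4−33)² + (29−17)² = 841 + 144 = 985
|RB|² = (4−32)² + (29−5)² = 784 + 576 = 1360
|RC|² = (4−5)² + (29−19)² = 1 + 100 = 101
|RD|² = (4−5)² + (29−39)² = 1 + 100 = 101
|RE|² = (4−22)² + (29−18)² = 324 + 121 = 445
R is equidistant from C and D (both at squared distance 101), and every other site is strictly farther — so R lies on the C–D Voronoi edge.

C and D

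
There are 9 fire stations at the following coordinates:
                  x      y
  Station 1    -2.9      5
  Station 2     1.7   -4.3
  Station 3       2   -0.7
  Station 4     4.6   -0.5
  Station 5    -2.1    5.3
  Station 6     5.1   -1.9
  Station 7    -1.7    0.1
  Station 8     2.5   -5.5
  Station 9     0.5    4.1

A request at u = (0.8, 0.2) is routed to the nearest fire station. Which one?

Compare squared distances (the ordering matches that of the actual distances):
d²(u, Station 1) = (0.8−(-2.9))² + (0.2−5)² = 13.69 + 23.04 = 36.73
d²(u, Station 2) = (0.8−1.7)² + (0.2−(-4.3))² = 0.81 + 20.25 = 21.06
d²(u, Station 3) = (0.8−2)² + (0.2−(-0.7))² = 1.44 + 0.81 = 2.25
d²(u, Station 4) = (0.8−4.6)² + (0.2−(-0.5))² = 14.44 + 0.49 = 14.93
d²(u, Station 5) = (0.8−(-2.1))² + (0.2−5.3)² = 8.41 + 26.01 = 34.42
d²(u, Station 6) = (0.8−5.1)² + (0.2−(-1.9))² = 18.49 + 4.41 = 22.9
d²(u, Station 7) = (0.8−(-1.7))² + (0.2−0.1)² = 6.25 + 0.01 = 6.26
d²(u, Station 8) = (0.8−2.5)² + (0.2−(-5.5))² = 2.89 + 32.49 = 35.38
d²(u, Station 9) = (0.8−0.5)² + (0.2−4.1)² = 0.09 + 15.21 = 15.3
Station 3 is nearest.

Station 3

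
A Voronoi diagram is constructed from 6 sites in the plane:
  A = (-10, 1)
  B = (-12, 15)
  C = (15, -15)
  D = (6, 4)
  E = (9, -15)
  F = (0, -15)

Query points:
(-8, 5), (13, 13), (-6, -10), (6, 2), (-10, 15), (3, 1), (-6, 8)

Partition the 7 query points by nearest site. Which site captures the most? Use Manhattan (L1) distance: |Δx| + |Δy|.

D

(-8, 5) — d to each: A:6, B:14, C:43, D:15, E:37, F:28 → nearest is A
(13, 13) — d to each: A:35, B:27, C:30, D:16, E:32, F:41 → nearest is D
(-6, -10) — d to each: A:15, B:31, C:26, D:26, E:20, F:11 → nearest is F
(6, 2) — d to each: A:17, B:31, C:26, D:2, E:20, F:23 → nearest is D
(-10, 15) — d to each: A:14, B:2, C:55, D:27, E:49, F:40 → nearest is B
(3, 1) — d to each: A:13, B:29, C:28, D:6, E:22, F:19 → nearest is D
(-6, 8) — d to each: A:11, B:13, C:44, D:16, E:38, F:29 → nearest is A
Tally — A:2, B:1, D:3, F:1. D captures the most (3).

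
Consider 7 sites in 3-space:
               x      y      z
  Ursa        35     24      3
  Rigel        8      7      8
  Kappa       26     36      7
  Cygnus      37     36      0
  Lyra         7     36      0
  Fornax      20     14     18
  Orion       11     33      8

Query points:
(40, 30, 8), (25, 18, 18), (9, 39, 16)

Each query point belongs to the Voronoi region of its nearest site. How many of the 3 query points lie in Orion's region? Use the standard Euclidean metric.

1

(40, 30, 8) — d² to each: Ursa:86, Rigel:1553, Kappa:233, Cygnus:109, Lyra:1189, Fornax:756, Orion:850 → nearest is Ursa
(25, 18, 18) — d² to each: Ursa:361, Rigel:510, Kappa:446, Cygnus:792, Lyra:972, Fornax:41, Orion:521 → nearest is Fornax
(9, 39, 16) — d² to each: Ursa:1070, Rigel:1089, Kappa:379, Cygnus:1049, Lyra:269, Fornax:750, Orion:104 → nearest is Orion
1 of the 3 points has Orion as nearest.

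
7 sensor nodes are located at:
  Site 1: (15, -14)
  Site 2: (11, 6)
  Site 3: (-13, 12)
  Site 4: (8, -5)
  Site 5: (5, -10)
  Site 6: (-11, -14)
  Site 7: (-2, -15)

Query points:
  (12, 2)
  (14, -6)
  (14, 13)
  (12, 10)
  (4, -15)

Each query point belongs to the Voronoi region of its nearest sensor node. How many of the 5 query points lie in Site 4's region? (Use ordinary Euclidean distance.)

(12, 2) — d² to each: Site 1:265, Site 2:17, Site 3:725, Site 4:65, Site 5:193, Site 6:785, Site 7:485 → nearest is Site 2
(14, -6) — d² to each: Site 1:65, Site 2:153, Site 3:1053, Site 4:37, Site 5:97, Site 6:689, Site 7:337 → nearest is Site 4
(14, 13) — d² to each: Site 1:730, Site 2:58, Site 3:730, Site 4:360, Site 5:610, Site 6:1354, Site 7:1040 → nearest is Site 2
(12, 10) — d² to each: Site 1:585, Site 2:17, Site 3:629, Site 4:241, Site 5:449, Site 6:1105, Site 7:821 → nearest is Site 2
(4, -15) — d² to each: Site 1:122, Site 2:490, Site 3:1018, Site 4:116, Site 5:26, Site 6:226, Site 7:36 → nearest is Site 5
1 of the 5 points has Site 4 as nearest.

1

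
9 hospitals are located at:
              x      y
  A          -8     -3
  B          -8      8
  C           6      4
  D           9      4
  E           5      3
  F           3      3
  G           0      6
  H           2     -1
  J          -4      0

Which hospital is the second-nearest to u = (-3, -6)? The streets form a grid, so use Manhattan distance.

A

d(u,A) = |-3−(-8)| + |-6−(-3)| = 5 + 3 = 8
d(u,B) = |-3−(-8)| + |-6−8| = 5 + 14 = 19
d(u,C) = |-3−6| + |-6−4| = 9 + 10 = 19
d(u,D) = |-3−9| + |-6−4| = 12 + 10 = 22
d(u,E) = |-3−5| + |-6−3| = 8 + 9 = 17
d(u,F) = |-3−3| + |-6−3| = 6 + 9 = 15
d(u,G) = |-3−0| + |-6−6| = 3 + 12 = 15
d(u,H) = |-3−2| + |-6−(-1)| = 5 + 5 = 10
d(u,J) = |-3−(-4)| + |-6−0| = 1 + 6 = 7
Sorted ascending: J, A, H, … — the second-nearest is A.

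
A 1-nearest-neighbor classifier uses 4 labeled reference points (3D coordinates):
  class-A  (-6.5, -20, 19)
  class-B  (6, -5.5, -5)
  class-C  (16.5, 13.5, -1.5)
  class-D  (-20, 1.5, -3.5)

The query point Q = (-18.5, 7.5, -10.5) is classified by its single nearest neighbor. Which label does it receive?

class-D

Compare squared distances (the ordering matches that of the actual distances):
d²(Q, class-A) = (-18.5−(-6.5))² + (7.5−(-20))² + (-10.5−19)² = 144 + 756.25 + 870.25 = 1770.5
d²(Q, class-B) = (-18.5−6)² + (7.5−(-5.5))² + (-10.5−(-5))² = 600.25 + 169 + 30.25 = 799.5
d²(Q, class-C) = (-18.5−16.5)² + (7.5−13.5)² + (-10.5−(-1.5))² = 1225 + 36 + 81 = 1342
d²(Q, class-D) = (-18.5−(-20))² + (7.5−1.5)² + (-10.5−(-3.5))² = 2.25 + 36 + 49 = 87.25
The smallest is to class-D, so Q lies in the Voronoi region of class-D.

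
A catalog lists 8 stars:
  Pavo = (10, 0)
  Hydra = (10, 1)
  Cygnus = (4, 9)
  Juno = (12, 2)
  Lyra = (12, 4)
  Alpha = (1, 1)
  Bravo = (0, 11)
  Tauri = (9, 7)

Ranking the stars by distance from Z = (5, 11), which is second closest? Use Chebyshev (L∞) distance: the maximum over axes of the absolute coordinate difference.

Tauri

d(Z, Pavo) = max(5, 11) = 11
d(Z, Hydra) = max(5, 10) = 10
d(Z, Cygnus) = max(1, 2) = 2
d(Z, Juno) = max(7, 9) = 9
d(Z, Lyra) = max(7, 7) = 7
d(Z, Alpha) = max(4, 10) = 10
d(Z, Bravo) = max(5, 0) = 5
d(Z, Tauri) = max(4, 4) = 4
Sorted ascending: Cygnus, Tauri, Bravo, … — the second-nearest is Tauri.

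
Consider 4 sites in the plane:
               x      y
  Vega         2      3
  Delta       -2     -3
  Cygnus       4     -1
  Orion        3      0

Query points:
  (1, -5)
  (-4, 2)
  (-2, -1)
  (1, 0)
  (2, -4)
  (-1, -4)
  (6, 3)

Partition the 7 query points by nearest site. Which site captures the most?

(1, -5) — d² to each: Vega:65, Delta:13, Cygnus:25, Orion:29 → nearest is Delta
(-4, 2) — d² to each: Vega:37, Delta:29, Cygnus:73, Orion:53 → nearest is Delta
(-2, -1) — d² to each: Vega:32, Delta:4, Cygnus:36, Orion:26 → nearest is Delta
(1, 0) — d² to each: Vega:10, Delta:18, Cygnus:10, Orion:4 → nearest is Orion
(2, -4) — d² to each: Vega:49, Delta:17, Cygnus:13, Orion:17 → nearest is Cygnus
(-1, -4) — d² to each: Vega:58, Delta:2, Cygnus:34, Orion:32 → nearest is Delta
(6, 3) — d² to each: Vega:16, Delta:100, Cygnus:20, Orion:18 → nearest is Vega
Tally — Vega:1, Delta:4, Cygnus:1, Orion:1. Delta captures the most (4).

Delta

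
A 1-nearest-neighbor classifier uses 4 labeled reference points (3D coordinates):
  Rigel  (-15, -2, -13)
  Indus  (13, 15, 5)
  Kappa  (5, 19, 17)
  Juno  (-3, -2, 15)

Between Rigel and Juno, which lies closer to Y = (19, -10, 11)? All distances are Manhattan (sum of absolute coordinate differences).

Juno

d(Y, Rigel) = |19−(-15)| + |-10−(-2)| + |11−(-13)| = 34 + 8 + 24 = 66
d(Y, Juno) = |19−(-3)| + |-10−(-2)| + |11−15| = 22 + 8 + 4 = 34
66 > 34, so Juno is closer.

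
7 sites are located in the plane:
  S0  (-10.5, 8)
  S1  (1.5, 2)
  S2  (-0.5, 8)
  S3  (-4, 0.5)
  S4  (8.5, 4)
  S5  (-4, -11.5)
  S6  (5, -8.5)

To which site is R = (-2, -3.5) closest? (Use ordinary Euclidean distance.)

Squared Euclidean distances:
|RS0|² = 72.25 + 132.25 = 204.5
|RS1|² = 12.25 + 30.25 = 42.5
|RS2|² = 2.25 + 132.25 = 134.5
|RS3|² = 4 + 16 = 20
|RS4|² = 110.25 + 56.25 = 166.5
|RS5|² = 4 + 64 = 68
|RS6|² = 49 + 25 = 74
S3 is nearest.

S3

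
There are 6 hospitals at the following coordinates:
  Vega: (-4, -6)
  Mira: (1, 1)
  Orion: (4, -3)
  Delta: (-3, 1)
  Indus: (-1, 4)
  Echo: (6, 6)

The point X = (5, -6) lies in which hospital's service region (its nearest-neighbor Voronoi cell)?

Squared Euclidean distances:
d²(X, Vega) = (5−(-4))² + (-6−(-6))² = 81 + 0 = 81
d²(X, Mira) = (5−1)² + (-6−1)² = 16 + 49 = 65
d²(X, Orion) = (5−4)² + (-6−(-3))² = 1 + 9 = 10
d²(X, Delta) = (5−(-3))² + (-6−1)² = 64 + 49 = 113
d²(X, Indus) = (5−(-1))² + (-6−4)² = 36 + 100 = 136
d²(X, Echo) = (5−6)² + (-6−6)² = 1 + 144 = 145
Minimum is at Orion.

Orion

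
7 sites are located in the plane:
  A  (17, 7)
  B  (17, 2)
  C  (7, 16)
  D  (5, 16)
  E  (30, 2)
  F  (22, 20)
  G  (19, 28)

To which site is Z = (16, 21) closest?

Squared Euclidean distances:
|ZA|² = (16−17)² + (21−7)² = 1 + 196 = 197
|ZB|² = (16−17)² + (21−2)² = 1 + 361 = 362
|ZC|² = (16−7)² + (21−16)² = 81 + 25 = 106
|ZD|² = (16−5)² + (21−16)² = 121 + 25 = 146
|ZE|² = (16−30)² + (21−2)² = 196 + 361 = 557
|ZF|² = (16−22)² + (21−20)² = 36 + 1 = 37
|ZG|² = (16−19)² + (21−28)² = 9 + 49 = 58
The smallest is to F, so Z lies in the Voronoi region of F.

F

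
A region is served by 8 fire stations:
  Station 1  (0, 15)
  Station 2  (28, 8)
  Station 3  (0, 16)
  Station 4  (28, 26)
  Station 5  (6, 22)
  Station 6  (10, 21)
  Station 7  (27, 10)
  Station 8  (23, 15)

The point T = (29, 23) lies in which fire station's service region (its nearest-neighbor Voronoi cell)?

Station 4

Since √ is increasing, it suffices to compare squared distances:
d²(T, Station 1) = (29−0)² + (23−15)² = 841 + 64 = 905
d²(T, Station 2) = (29−28)² + (23−8)² = 1 + 225 = 226
d²(T, Station 3) = (29−0)² + (23−16)² = 841 + 49 = 890
d²(T, Station 4) = (29−28)² + (23−26)² = 1 + 9 = 10
d²(T, Station 5) = (29−6)² + (23−22)² = 529 + 1 = 530
d²(T, Station 6) = (29−10)² + (23−21)² = 361 + 4 = 365
d²(T, Station 7) = (29−27)² + (23−10)² = 4 + 169 = 173
d²(T, Station 8) = (29−23)² + (23−15)² = 36 + 64 = 100
The smallest is to Station 4, so T lies in the Voronoi region of Station 4.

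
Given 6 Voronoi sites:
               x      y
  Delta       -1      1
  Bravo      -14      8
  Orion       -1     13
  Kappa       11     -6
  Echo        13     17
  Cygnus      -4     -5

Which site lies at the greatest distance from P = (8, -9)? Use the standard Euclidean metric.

Bravo

Compare squared distances (the ordering matches that of the actual distances):
d²(P, Delta) = (8−(-1))² + (-9−1)² = 81 + 100 = 181
d²(P, Bravo) = (8−(-14))² + (-9−8)² = 484 + 289 = 773
d²(P, Orion) = (8−(-1))² + (-9−13)² = 81 + 484 = 565
d²(P, Kappa) = (8−11)² + (-9−(-6))² = 9 + 9 = 18
d²(P, Echo) = (8−13)² + (-9−17)² = 25 + 676 = 701
d²(P, Cygnus) = (8−(-4))² + (-9−(-5))² = 144 + 16 = 160
The largest is to Bravo.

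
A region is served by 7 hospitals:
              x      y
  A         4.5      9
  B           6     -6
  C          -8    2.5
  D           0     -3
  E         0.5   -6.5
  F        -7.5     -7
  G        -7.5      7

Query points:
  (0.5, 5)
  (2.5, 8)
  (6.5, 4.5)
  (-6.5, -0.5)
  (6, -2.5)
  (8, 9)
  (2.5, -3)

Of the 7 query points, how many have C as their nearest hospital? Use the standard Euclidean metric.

(0.5, 5) — d² to each: A:32, B:151.25, C:78.5, D:64.25, E:132.25, F:208, G:68 → nearest is A
(2.5, 8) — d² to each: A:5, B:208.25, C:140.5, D:127.25, E:214.25, F:325, G:101 → nearest is A
(6.5, 4.5) — d² to each: A:24.25, B:110.5, C:214.25, D:98.5, E:157, F:328.25, G:202.25 → nearest is A
(-6.5, -0.5) — d² to each: A:211.25, B:186.5, C:11.25, D:48.5, E:85, F:43.25, G:57.25 → nearest is C
(6, -2.5) — d² to each: A:134.5, B:12.25, C:221, D:36.25, E:46.25, F:202.5, G:272.5 → nearest is B
(8, 9) — d² to each: A:12.25, B:229, C:298.25, D:208, E:296.5, F:496.25, G:244.25 → nearest is A
(2.5, -3) — d² to each: A:148, B:21.25, C:140.5, D:6.25, E:16.25, F:116, G:200 → nearest is D
1 of the 7 points has C as nearest.

1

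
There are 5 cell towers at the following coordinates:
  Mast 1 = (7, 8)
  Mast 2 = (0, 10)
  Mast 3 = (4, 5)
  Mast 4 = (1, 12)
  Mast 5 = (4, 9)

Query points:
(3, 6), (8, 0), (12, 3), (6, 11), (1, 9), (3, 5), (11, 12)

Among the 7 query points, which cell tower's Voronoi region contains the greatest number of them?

(3, 6) — d² to each: Mast 1:20, Mast 2:25, Mast 3:2, Mast 4:40, Mast 5:10 → nearest is Mast 3
(8, 0) — d² to each: Mast 1:65, Mast 2:164, Mast 3:41, Mast 4:193, Mast 5:97 → nearest is Mast 3
(12, 3) — d² to each: Mast 1:50, Mast 2:193, Mast 3:68, Mast 4:202, Mast 5:100 → nearest is Mast 1
(6, 11) — d² to each: Mast 1:10, Mast 2:37, Mast 3:40, Mast 4:26, Mast 5:8 → nearest is Mast 5
(1, 9) — d² to each: Mast 1:37, Mast 2:2, Mast 3:25, Mast 4:9, Mast 5:9 → nearest is Mast 2
(3, 5) — d² to each: Mast 1:25, Mast 2:34, Mast 3:1, Mast 4:53, Mast 5:17 → nearest is Mast 3
(11, 12) — d² to each: Mast 1:32, Mast 2:125, Mast 3:98, Mast 4:100, Mast 5:58 → nearest is Mast 1
Tally — Mast 1:2, Mast 2:1, Mast 3:3, Mast 5:1. Mast 3 captures the most (3).

Mast 3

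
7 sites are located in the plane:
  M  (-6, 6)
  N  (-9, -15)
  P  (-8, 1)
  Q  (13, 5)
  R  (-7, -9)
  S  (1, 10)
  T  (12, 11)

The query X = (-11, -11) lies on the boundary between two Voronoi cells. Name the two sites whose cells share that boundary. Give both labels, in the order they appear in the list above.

N and R

Squared distances from X to each site:
|XM|² = (-11−(-6))² + (-11−6)² = 25 + 289 = 314
|XN|² = (-11−(-9))² + (-11−(-15))² = 4 + 16 = 20
|XP|² = (-11−(-8))² + (-11−1)² = 9 + 144 = 153
|XQ|² = (-11−13)² + (-11−5)² = 576 + 256 = 832
|XR|² = (-11−(-7))² + (-11−(-9))² = 16 + 4 = 20
|XS|² = (-11−1)² + (-11−10)² = 144 + 441 = 585
|XT|² = (-11−12)² + (-11−11)² = 529 + 484 = 1013
X is equidistant from N and R (both at squared distance 20), and every other site is strictly farther — so X lies on the N–R Voronoi edge.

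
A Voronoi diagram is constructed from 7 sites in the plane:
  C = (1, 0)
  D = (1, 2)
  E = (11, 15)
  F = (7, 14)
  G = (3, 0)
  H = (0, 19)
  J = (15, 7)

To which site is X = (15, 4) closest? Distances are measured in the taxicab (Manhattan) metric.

d(X,C) = 14 + 4 = 18
d(X,D) = 14 + 2 = 16
d(X,E) = 4 + 11 = 15
d(X,F) = 8 + 10 = 18
d(X,G) = 12 + 4 = 16
d(X,H) = 15 + 15 = 30
d(X,J) = 0 + 3 = 3
J is nearest.

J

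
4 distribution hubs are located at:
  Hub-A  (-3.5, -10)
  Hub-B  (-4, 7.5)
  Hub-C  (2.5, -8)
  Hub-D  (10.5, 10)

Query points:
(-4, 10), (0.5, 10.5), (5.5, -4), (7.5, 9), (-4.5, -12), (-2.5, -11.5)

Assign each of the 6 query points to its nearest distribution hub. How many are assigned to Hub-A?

2

(-4, 10) — d² to each: Hub-A:400.25, Hub-B:6.25, Hub-C:366.25, Hub-D:210.25 → nearest is Hub-B
(0.5, 10.5) — d² to each: Hub-A:436.25, Hub-B:29.25, Hub-C:346.25, Hub-D:100.25 → nearest is Hub-B
(5.5, -4) — d² to each: Hub-A:117, Hub-B:222.5, Hub-C:25, Hub-D:221 → nearest is Hub-C
(7.5, 9) — d² to each: Hub-A:482, Hub-B:134.5, Hub-C:314, Hub-D:10 → nearest is Hub-D
(-4.5, -12) — d² to each: Hub-A:5, Hub-B:380.5, Hub-C:65, Hub-D:709 → nearest is Hub-A
(-2.5, -11.5) — d² to each: Hub-A:3.25, Hub-B:363.25, Hub-C:37.25, Hub-D:631.25 → nearest is Hub-A
2 of the 6 points have Hub-A as nearest.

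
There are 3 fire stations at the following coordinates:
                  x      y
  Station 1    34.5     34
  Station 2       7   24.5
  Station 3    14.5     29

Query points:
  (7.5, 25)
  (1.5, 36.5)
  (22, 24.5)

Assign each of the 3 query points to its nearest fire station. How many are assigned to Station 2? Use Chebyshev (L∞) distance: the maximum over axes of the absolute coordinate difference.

(7.5, 25) — d to each: Station 1:27, Station 2:0.5, Station 3:7 → nearest is Station 2
(1.5, 36.5) — d to each: Station 1:33, Station 2:12, Station 3:13 → nearest is Station 2
(22, 24.5) — d to each: Station 1:12.5, Station 2:15, Station 3:7.5 → nearest is Station 3
2 of the 3 points have Station 2 as nearest.

2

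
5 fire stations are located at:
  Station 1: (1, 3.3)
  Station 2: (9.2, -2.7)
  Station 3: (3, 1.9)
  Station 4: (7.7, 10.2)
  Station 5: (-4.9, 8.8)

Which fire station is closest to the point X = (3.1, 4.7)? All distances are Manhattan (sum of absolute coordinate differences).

Station 3

d(X, Station 1) = |3.1−1| + |4.7−3.3| = 2.1 + 1.4 = 3.5
d(X, Station 2) = |3.1−9.2| + |4.7−(-2.7)| = 6.1 + 7.4 = 13.5
d(X, Station 3) = |3.1−3| + |4.7−1.9| = 0.1 + 2.8 = 2.9
d(X, Station 4) = |3.1−7.7| + |4.7−10.2| = 4.6 + 5.5 = 10.1
d(X, Station 5) = |3.1−(-4.9)| + |4.7−8.8| = 8 + 4.1 = 12.1
The smallest is to Station 3, so X lies in the Voronoi region of Station 3.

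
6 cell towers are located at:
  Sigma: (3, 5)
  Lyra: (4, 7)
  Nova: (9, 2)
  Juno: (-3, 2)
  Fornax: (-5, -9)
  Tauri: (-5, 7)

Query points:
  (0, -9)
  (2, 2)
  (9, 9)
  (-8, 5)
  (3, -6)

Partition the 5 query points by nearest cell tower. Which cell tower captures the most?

Fornax

(0, -9) — d² to each: Sigma:205, Lyra:272, Nova:202, Juno:130, Fornax:25, Tauri:281 → nearest is Fornax
(2, 2) — d² to each: Sigma:10, Lyra:29, Nova:49, Juno:25, Fornax:170, Tauri:74 → nearest is Sigma
(9, 9) — d² to each: Sigma:52, Lyra:29, Nova:49, Juno:193, Fornax:520, Tauri:200 → nearest is Lyra
(-8, 5) — d² to each: Sigma:121, Lyra:148, Nova:298, Juno:34, Fornax:205, Tauri:13 → nearest is Tauri
(3, -6) — d² to each: Sigma:121, Lyra:170, Nova:100, Juno:100, Fornax:73, Tauri:233 → nearest is Fornax
Tally — Sigma:1, Lyra:1, Fornax:2, Tauri:1. Fornax captures the most (2).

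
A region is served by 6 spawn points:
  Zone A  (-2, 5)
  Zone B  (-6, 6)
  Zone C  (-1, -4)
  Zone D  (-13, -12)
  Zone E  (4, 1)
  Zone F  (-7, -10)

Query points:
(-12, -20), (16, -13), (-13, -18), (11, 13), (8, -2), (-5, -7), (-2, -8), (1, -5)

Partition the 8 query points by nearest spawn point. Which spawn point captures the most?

(-12, -20) — d² to each: Zone A:725, Zone B:712, Zone C:377, Zone D:65, Zone E:697, Zone F:125 → nearest is Zone D
(16, -13) — d² to each: Zone A:648, Zone B:845, Zone C:370, Zone D:842, Zone E:340, Zone F:538 → nearest is Zone E
(-13, -18) — d² to each: Zone A:650, Zone B:625, Zone C:340, Zone D:36, Zone E:650, Zone F:100 → nearest is Zone D
(11, 13) — d² to each: Zone A:233, Zone B:338, Zone C:433, Zone D:1201, Zone E:193, Zone F:853 → nearest is Zone E
(8, -2) — d² to each: Zone A:149, Zone B:260, Zone C:85, Zone D:541, Zone E:25, Zone F:289 → nearest is Zone E
(-5, -7) — d² to each: Zone A:153, Zone B:170, Zone C:25, Zone D:89, Zone E:145, Zone F:13 → nearest is Zone F
(-2, -8) — d² to each: Zone A:169, Zone B:212, Zone C:17, Zone D:137, Zone E:117, Zone F:29 → nearest is Zone C
(1, -5) — d² to each: Zone A:109, Zone B:170, Zone C:5, Zone D:245, Zone E:45, Zone F:89 → nearest is Zone C
Tally — Zone C:2, Zone D:2, Zone E:3, Zone F:1. Zone E captures the most (3).

Zone E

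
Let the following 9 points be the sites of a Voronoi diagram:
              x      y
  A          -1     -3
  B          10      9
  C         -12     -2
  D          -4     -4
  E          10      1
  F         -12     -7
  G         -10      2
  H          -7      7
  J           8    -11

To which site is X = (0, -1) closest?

Squared Euclidean distances:
|XA|² = (0−(-1))² + (-1−(-3))² = 1 + 4 = 5
|XB|² = (0−10)² + (-1−9)² = 100 + 100 = 200
|XC|² = (0−(-12))² + (-1−(-2))² = 144 + 1 = 145
|XD|² = (0−(-4))² + (-1−(-4))² = 16 + 9 = 25
|XE|² = (0−10)² + (-1−1)² = 100 + 4 = 104
|XF|² = (0−(-12))² + (-1−(-7))² = 144 + 36 = 180
|XG|² = (0−(-10))² + (-1−2)² = 100 + 9 = 109
|XH|² = (0−(-7))² + (-1−7)² = 49 + 64 = 113
|XJ|² = (0−8)² + (-1−(-11))² = 64 + 100 = 164
The smallest is to A, so X lies in the Voronoi region of A.

A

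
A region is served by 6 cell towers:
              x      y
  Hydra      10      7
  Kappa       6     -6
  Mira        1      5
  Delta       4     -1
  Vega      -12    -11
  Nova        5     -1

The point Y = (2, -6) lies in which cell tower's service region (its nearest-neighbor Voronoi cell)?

Since √ is increasing, it suffices to compare squared distances:
d²(Y, Hydra) = (2−10)² + (-6−7)² = 64 + 169 = 233
d²(Y, Kappa) = (2−6)² + (-6−(-6))² = 16 + 0 = 16
d²(Y, Mira) = (2−1)² + (-6−5)² = 1 + 121 = 122
d²(Y, Delta) = (2−4)² + (-6−(-1))² = 4 + 25 = 29
d²(Y, Vega) = (2−(-12))² + (-6−(-11))² = 196 + 25 = 221
d²(Y, Nova) = (2−5)² + (-6−(-1))² = 9 + 25 = 34
Kappa is nearest.

Kappa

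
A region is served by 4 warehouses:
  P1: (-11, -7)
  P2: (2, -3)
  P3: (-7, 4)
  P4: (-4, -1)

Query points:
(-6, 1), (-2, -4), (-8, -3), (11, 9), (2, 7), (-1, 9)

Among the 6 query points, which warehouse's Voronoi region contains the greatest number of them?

P4

(-6, 1) — d² to each: P1:89, P2:80, P3:10, P4:8 → nearest is P4
(-2, -4) — d² to each: P1:90, P2:17, P3:89, P4:13 → nearest is P4
(-8, -3) — d² to each: P1:25, P2:100, P3:50, P4:20 → nearest is P4
(11, 9) — d² to each: P1:740, P2:225, P3:349, P4:325 → nearest is P2
(2, 7) — d² to each: P1:365, P2:100, P3:90, P4:100 → nearest is P3
(-1, 9) — d² to each: P1:356, P2:153, P3:61, P4:109 → nearest is P3
Tally — P2:1, P3:2, P4:3. P4 captures the most (3).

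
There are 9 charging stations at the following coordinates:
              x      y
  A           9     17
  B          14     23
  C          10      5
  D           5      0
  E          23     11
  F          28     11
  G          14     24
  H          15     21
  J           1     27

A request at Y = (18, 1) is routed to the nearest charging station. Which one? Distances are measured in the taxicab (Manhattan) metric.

C

d(Y,A) = |18−9| + |1−17| = 9 + 16 = 25
d(Y,B) = |18−14| + |1−23| = 4 + 22 = 26
d(Y,C) = |18−10| + |1−5| = 8 + 4 = 12
d(Y,D) = |18−5| + |1−0| = 13 + 1 = 14
d(Y,E) = |18−23| + |1−11| = 5 + 10 = 15
d(Y,F) = |18−28| + |1−11| = 10 + 10 = 20
d(Y,G) = |18−14| + |1−24| = 4 + 23 = 27
d(Y,H) = |18−15| + |1−21| = 3 + 20 = 23
d(Y,J) = |18−1| + |1−27| = 17 + 26 = 43
Minimum is at C.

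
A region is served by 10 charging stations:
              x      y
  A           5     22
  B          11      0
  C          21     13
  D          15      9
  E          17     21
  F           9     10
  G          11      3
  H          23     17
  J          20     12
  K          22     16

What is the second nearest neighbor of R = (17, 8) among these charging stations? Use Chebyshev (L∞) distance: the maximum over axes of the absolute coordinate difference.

d(R,A) = max(12, 14) = 14
d(R,B) = max(6, 8) = 8
d(R,C) = max(4, 5) = 5
d(R,D) = max(2, 1) = 2
d(R,E) = max(0, 13) = 13
d(R,F) = max(8, 2) = 8
d(R,G) = max(6, 5) = 6
d(R,H) = max(6, 9) = 9
d(R,J) = max(3, 4) = 4
d(R,K) = max(5, 8) = 8
Sorted ascending: D, J, C, … — the second-nearest is J.

J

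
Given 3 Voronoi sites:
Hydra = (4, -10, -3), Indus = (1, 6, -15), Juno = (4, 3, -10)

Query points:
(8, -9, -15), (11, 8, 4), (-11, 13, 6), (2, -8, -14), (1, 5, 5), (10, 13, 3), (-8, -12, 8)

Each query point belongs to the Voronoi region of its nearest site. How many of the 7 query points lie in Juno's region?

4

(8, -9, -15) — d² to each: Hydra:161, Indus:274, Juno:185 → nearest is Hydra
(11, 8, 4) — d² to each: Hydra:422, Indus:465, Juno:270 → nearest is Juno
(-11, 13, 6) — d² to each: Hydra:835, Indus:634, Juno:581 → nearest is Juno
(2, -8, -14) — d² to each: Hydra:129, Indus:198, Juno:141 → nearest is Hydra
(1, 5, 5) — d² to each: Hydra:298, Indus:401, Juno:238 → nearest is Juno
(10, 13, 3) — d² to each: Hydra:601, Indus:454, Juno:305 → nearest is Juno
(-8, -12, 8) — d² to each: Hydra:269, Indus:934, Juno:693 → nearest is Hydra
4 of the 7 points have Juno as nearest.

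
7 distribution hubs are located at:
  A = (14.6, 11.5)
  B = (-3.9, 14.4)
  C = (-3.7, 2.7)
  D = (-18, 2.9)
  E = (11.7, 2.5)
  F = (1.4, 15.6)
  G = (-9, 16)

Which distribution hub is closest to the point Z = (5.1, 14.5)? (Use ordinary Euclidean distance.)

Since √ is increasing, it suffices to compare squared distances:
|ZA|² = (5.1−14.6)² + (14.5−11.5)² = 90.25 + 9 = 99.25
|ZB|² = (5.1−(-3.9))² + (14.5−14.4)² = 81 + 0.01 = 81.01
|ZC|² = (5.1−(-3.7))² + (14.5−2.7)² = 77.44 + 139.24 = 216.68
|ZD|² = (5.1−(-18))² + (14.5−2.9)² = 533.61 + 134.56 = 668.17
|ZE|² = (5.1−11.7)² + (14.5−2.5)² = 43.56 + 144 = 187.56
|ZF|² = (5.1−1.4)² + (14.5−15.6)² = 13.69 + 1.21 = 14.9
|ZG|² = (5.1−(-9))² + (14.5−16)² = 198.81 + 2.25 = 201.06
F is nearest.

F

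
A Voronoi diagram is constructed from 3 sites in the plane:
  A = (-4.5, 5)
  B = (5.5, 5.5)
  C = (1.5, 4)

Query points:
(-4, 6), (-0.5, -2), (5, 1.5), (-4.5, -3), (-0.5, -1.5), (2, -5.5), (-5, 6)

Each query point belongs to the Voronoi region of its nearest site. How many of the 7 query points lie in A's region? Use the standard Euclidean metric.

(-4, 6) — d² to each: A:1.25, B:90.5, C:34.25 → nearest is A
(-0.5, -2) — d² to each: A:65, B:92.25, C:40 → nearest is C
(5, 1.5) — d² to each: A:102.5, B:16.25, C:18.5 → nearest is B
(-4.5, -3) — d² to each: A:64, B:172.25, C:85 → nearest is A
(-0.5, -1.5) — d² to each: A:58.25, B:85, C:34.25 → nearest is C
(2, -5.5) — d² to each: A:152.5, B:133.25, C:90.5 → nearest is C
(-5, 6) — d² to each: A:1.25, B:110.5, C:46.25 → nearest is A
3 of the 7 points have A as nearest.

3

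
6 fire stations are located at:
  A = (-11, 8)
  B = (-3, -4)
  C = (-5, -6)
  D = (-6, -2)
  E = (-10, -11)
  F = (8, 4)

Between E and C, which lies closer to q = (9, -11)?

Compare squared distances:
|qE|² = (9−(-10))² + (-11−(-11))² = 361 + 0 = 361
|qC|² = (9−(-5))² + (-11−(-6))² = 196 + 25 = 221
361 > 221, so C is closer.

C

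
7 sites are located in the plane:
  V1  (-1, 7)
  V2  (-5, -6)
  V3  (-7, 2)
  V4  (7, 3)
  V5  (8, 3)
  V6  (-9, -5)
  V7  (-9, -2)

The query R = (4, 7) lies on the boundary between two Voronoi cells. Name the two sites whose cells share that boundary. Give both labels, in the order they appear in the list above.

Squared distances from R to each site:
|RV1|² = (4−(-1))² + (7−7)² = 25 + 0 = 25
|RV2|² = (4−(-5))² + (7−(-6))² = 81 + 169 = 250
|RV3|² = (4−(-7))² + (7−2)² = 121 + 25 = 146
|RV4|² = (4−7)² + (7−3)² = 9 + 16 = 25
|RV5|² = (4−8)² + (7−3)² = 16 + 16 = 32
|RV6|² = (4−(-9))² + (7−(-5))² = 169 + 144 = 313
|RV7|² = (4−(-9))² + (7−(-2))² = 169 + 81 = 250
R is equidistant from V1 and V4 (both at squared distance 25), and every other site is strictly farther — so R lies on the V1–V4 Voronoi edge.

V1 and V4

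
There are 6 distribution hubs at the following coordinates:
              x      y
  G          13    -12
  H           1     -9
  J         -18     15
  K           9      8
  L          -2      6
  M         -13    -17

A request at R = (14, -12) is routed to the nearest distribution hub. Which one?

G

Since √ is increasing, it suffices to compare squared distances:
|RG|² = 1 + 0 = 1
|RH|² = 169 + 9 = 178
|RJ|² = 1024 + 729 = 1753
|RK|² = 25 + 400 = 425
|RL|² = 256 + 324 = 580
|RM|² = 729 + 25 = 754
Minimum is at G.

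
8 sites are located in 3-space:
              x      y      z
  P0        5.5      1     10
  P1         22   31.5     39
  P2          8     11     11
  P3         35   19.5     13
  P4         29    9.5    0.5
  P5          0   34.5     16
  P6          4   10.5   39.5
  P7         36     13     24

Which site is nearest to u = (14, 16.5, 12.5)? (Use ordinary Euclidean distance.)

Squared Euclidean distances:
|uP0|² = (14−5.5)² + (16.5−1)² + (12.5−10)² = 72.25 + 240.25 + 6.25 = 318.75
|uP1|² = (14−22)² + (16.5−31.5)² + (12.5−39)² = 64 + 225 + 702.25 = 991.25
|uP2|² = (14−8)² + (16.5−11)² + (12.5−11)² = 36 + 30.25 + 2.25 = 68.5
|uP3|² = (14−35)² + (16.5−19.5)² + (12.5−13)² = 441 + 9 + 0.25 = 450.25
|uP4|² = (14−29)² + (16.5−9.5)² + (12.5−0.5)² = 225 + 49 + 144 = 418
|uP5|² = (14−0)² + (16.5−34.5)² + (12.5−16)² = 196 + 324 + 12.25 = 532.25
|uP6|² = (14−4)² + (16.5−10.5)² + (12.5−39.5)² = 100 + 36 + 729 = 865
|uP7|² = (14−36)² + (16.5−13)² + (12.5−24)² = 484 + 12.25 + 132.25 = 628.5
The smallest is to P2, so u lies in the Voronoi region of P2.

P2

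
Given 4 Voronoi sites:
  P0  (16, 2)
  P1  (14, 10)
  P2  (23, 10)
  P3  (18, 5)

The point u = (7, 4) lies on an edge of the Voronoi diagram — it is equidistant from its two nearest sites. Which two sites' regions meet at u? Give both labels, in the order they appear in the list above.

P0 and P1

Squared distances from u to each site:
|uP0|² = (7−16)² + (4−2)² = 81 + 4 = 85
|uP1|² = (7−14)² + (4−10)² = 49 + 36 = 85
|uP2|² = (7−23)² + (4−10)² = 256 + 36 = 292
|uP3|² = (7−18)² + (4−5)² = 121 + 1 = 122
u is equidistant from P0 and P1 (both at squared distance 85), and every other site is strictly farther — so u lies on the P0–P1 Voronoi edge.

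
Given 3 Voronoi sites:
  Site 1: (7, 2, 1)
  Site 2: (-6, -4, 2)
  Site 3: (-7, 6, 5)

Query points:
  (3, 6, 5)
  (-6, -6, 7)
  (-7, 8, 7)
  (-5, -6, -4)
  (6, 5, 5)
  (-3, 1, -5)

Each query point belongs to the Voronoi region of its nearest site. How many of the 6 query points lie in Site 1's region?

2

(3, 6, 5) — d² to each: Site 1:48, Site 2:190, Site 3:100 → nearest is Site 1
(-6, -6, 7) — d² to each: Site 1:269, Site 2:29, Site 3:149 → nearest is Site 2
(-7, 8, 7) — d² to each: Site 1:268, Site 2:170, Site 3:8 → nearest is Site 3
(-5, -6, -4) — d² to each: Site 1:233, Site 2:41, Site 3:229 → nearest is Site 2
(6, 5, 5) — d² to each: Site 1:26, Site 2:234, Site 3:170 → nearest is Site 1
(-3, 1, -5) — d² to each: Site 1:137, Site 2:83, Site 3:141 → nearest is Site 2
2 of the 6 points have Site 1 as nearest.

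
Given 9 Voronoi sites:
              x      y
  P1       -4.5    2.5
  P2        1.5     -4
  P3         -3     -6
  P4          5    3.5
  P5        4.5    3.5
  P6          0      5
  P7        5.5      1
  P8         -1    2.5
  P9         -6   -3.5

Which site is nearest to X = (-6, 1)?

P1

Compare squared distances (the ordering matches that of the actual distances):
|XP1|² = 2.25 + 2.25 = 4.5
|XP2|² = 56.25 + 25 = 81.25
|XP3|² = 9 + 49 = 58
|XP4|² = 121 + 6.25 = 127.25
|XP5|² = 110.25 + 6.25 = 116.5
|XP6|² = 36 + 16 = 52
|XP7|² = 132.25 + 0 = 132.25
|XP8|² = 25 + 2.25 = 27.25
|XP9|² = 0 + 20.25 = 20.25
P1 is nearest.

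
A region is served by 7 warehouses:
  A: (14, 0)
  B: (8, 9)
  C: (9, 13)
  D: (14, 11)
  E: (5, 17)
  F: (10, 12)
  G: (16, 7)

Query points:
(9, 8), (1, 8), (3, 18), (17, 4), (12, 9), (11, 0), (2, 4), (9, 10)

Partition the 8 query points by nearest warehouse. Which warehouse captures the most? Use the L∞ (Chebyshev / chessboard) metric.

B

(9, 8) — d to each: A:8, B:1, C:5, D:5, E:9, F:4, G:7 → nearest is B
(1, 8) — d to each: A:13, B:7, C:8, D:13, E:9, F:9, G:15 → nearest is B
(3, 18) — d to each: A:18, B:9, C:6, D:11, E:2, F:7, G:13 → nearest is E
(17, 4) — d to each: A:4, B:9, C:9, D:7, E:13, F:8, G:3 → nearest is G
(12, 9) — d to each: A:9, B:4, C:4, D:2, E:8, F:3, G:4 → nearest is D
(11, 0) — d to each: A:3, B:9, C:13, D:11, E:17, F:12, G:7 → nearest is A
(2, 4) — d to each: A:12, B:6, C:9, D:12, E:13, F:8, G:14 → nearest is B
(9, 10) — d to each: A:10, B:1, C:3, D:5, E:7, F:2, G:7 → nearest is B
Tally — A:1, B:4, D:1, E:1, G:1. B captures the most (4).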